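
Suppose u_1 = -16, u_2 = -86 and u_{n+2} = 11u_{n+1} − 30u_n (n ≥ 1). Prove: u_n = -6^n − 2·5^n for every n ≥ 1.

Base cases: u_1 = -16 and -6^1 − 2·5^1 = -16; u_2 = -86 and -6^2 − 2·5^2 = -86.
Assume u_j = -6^j − 2·5^j for all 1 ≤ j ≤ m, where m ≥ 2.
Then u_{m+1} = 11u_m − 30u_{m−1} = 11·(-6^m − 2·5^m) − 30·(-6^{m−1} − 2·5^{m−1}) = -(11·6 − 30)6^{m−1} − 2·(11·5 − 30)5^{m−1} = -36·6^{m−1} − 50·5^{m−1} = -6^{m+1} − 2·5^{m+1}.
So the formula holds for m+1, and by strong induction u_n = -6^n − 2·5^n for all n ≥ 1.

u_n = -6^n − 2·5^n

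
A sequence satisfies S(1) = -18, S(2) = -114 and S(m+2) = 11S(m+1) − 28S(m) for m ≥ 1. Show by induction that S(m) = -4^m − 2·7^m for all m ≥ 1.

Base cases: S(1) = -18 and -4^1 − 2·7^1 = -18; S(2) = -114 and -4^2 − 2·7^2 = -114.
Assume S(j) = -4^j − 2·7^j for all 1 ≤ j ≤ r, where r ≥ 2.
Then S(r+1) = 11S(r) − 28S(r−1) = 11·(-4^r − 2·7^r) − 28·(-4^{r−1} − 2·7^{r−1}) = -(11·4 − 28)4^{r−1} − 2·(11·7 − 28)7^{r−1} = -16·4^{r−1} − 98·7^{r−1} = -4^{r+1} − 2·7^{r+1}.
Hence S(m) = -4^m − 2·7^m for every m ≥ 1, by strong induction.

S(m) = -4^m − 2·7^m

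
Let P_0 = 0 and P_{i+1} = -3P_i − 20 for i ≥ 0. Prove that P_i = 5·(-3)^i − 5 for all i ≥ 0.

Base case: P_0 = 0, and 5·(-3)^0 − 5 = 5 − 5 = 0.
Assume P_k = 5·(-3)^k − 5 for some k ≥ 0.
Then P_{k+1} = -3P_k − 20 = -3·(5·(-3)^k − 5) − 20 = -15·(-3)^k + 15 − 20 = 5·(-3)^{k+1} − 5.
By induction, P_i = 5·(-3)^i − 5 for all i ≥ 0.

P_i = 5·(-3)^i − 5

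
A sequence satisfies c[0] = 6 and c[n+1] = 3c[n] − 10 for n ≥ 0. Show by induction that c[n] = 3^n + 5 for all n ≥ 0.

Base case: c[0] = 6, and 3^0 + 5 = 1 + 5 = 6.
Assume c[r] = 3^r + 5 for some r ≥ 0.
Then c[r+1] = 3c[r] − 10 = 3·(3^r + 5) − 10 = 3^{r+1} + 15 − 10 = 3^{r+1} + 5.
So the formula holds for r+1, and by induction c[n] = 3^n + 5 for all n ≥ 0.

c[n] = 3^n + 5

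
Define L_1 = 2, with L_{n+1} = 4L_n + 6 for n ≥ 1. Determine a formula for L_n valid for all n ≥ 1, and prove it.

Claim: L_n = 4^n − 2.

Base case: L_1 = 2, and 4^1 − 2 = 4 − 2 = 2.
Assume L_k = 4^k − 2 for some k ≥ 1.
Then L_{k+1} = 4L_k + 6 = 4·(4^k − 2) + 6 = 4^{k+1} − 8 + 6 = 4^{k+1} − 2.
So the formula holds for k+1, and by induction L_n = 4^n − 2 for all n ≥ 1.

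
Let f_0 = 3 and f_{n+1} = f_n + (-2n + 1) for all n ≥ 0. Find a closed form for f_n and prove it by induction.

Claim: f_n = -n^2 + 2n + 3.

Base case: f_0 = 3, and -0^2 + 2·0 + 3 = 3.
Assume f_j = -j^2 + 2j + 3.
Then f_{j+1} = f_j + (-2j + 1) = (-j^2 + 2j + 3) + (-2j + 1) = -j^2 + 4,
and -(j+1)^2 + 2·(j+1) + 3 = -j^2 + 4.
Hence f_n = -n^2 + 2n + 3 for every n ≥ 0, by induction.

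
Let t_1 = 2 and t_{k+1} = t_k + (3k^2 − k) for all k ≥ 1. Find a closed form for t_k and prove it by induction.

Claim: t_k = k^3 − 2k^2 + k + 2.

Base case: t_1 = 2, and 1^3 − 2·1^2 + 1 + 2 = 2.
Assume t_r = r^3 − 2r^2 + r + 2.
Then t_{r+1} = t_r + (3r^2 − r) = (r^3 − 2r^2 + r + 2) + (3r^2 − r) = r^3 + r^2 + 2,
and (r+1)^3 − 2·(r+1)^2 + (r+1) + 2 = r^3 + r^2 + 2.
By induction, t_k = k^3 − 2k^2 + k + 2 for all k ≥ 1.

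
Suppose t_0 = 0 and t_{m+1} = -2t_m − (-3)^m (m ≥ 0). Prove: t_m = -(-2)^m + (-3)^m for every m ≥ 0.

Base case: t_0 = 0, and -(-2)^0 + (-3)^0 = -1 + 1 = 0.
Assume t_r = -(-2)^r + (-3)^r for some r ≥ 0.
Then t_{r+1} = -2t_r − (-3)^r = -2·(-(-2)^r + (-3)^r) − (-3)^r = -(-2)^{r+1} − 2·(-3)^r − (-3)^r = -(-2)^{r+1} − 3·(-3)^r = -(-2)^{r+1} + (-3)^{r+1}.
Hence t_m = -(-2)^m + (-3)^m for every m ≥ 0, by induction.

t_m = -(-2)^m + (-3)^m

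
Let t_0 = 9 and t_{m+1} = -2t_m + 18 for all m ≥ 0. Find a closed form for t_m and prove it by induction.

Claim: t_m = 3·(-2)^m + 6.

Base case: t_0 = 9, and 3·(-2)^0 + 6 = 3 + 6 = 9.
Assume t_r = 3·(-2)^r + 6 for some r ≥ 0.
Then t_{r+1} = -2t_r + 18 = -2·(3·(-2)^r + 6) + 18 = -6·(-2)^r − 12 + 18 = 3·(-2)^{r+1} + 6.
So the formula holds for r+1, and by induction t_m = 3·(-2)^m + 6 for all m ≥ 0.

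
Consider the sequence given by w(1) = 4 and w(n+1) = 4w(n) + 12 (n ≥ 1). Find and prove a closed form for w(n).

Claim: w(n) = 2·4^n − 4.

Base case: w(1) = 4, and 2·4^1 − 4 = 8 − 4 = 4.
Assume w(j) = 2·4^j − 4 for some j ≥ 1.
Then w(j+1) = 4w(j) + 12 = 4·(2·4^j − 4) + 12 = 8·4^j − 16 + 12 = 2·4^{j+1} − 4.
This completes the inductive step, so w(n) = 2·4^n − 4 for all n ≥ 1.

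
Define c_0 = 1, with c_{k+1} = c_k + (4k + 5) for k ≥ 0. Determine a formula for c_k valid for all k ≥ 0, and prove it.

Claim: c_k = 2k^2 + 3k + 1.

Base case: c_0 = 1, and 2·0^2 + 3·0 + 1 = 1.
Assume c_j = 2j^2 + 3j + 1.
Then c_{j+1} = c_j + (4j + 5) = (2j^2 + 3j + 1) + (4j + 5) = 2j^2 + 7j + 6,
and 2·(j+1)^2 + 3·(j+1) + 1 = 2j^2 + 7j + 6.
This completes the inductive step, so c_k = 2k^2 + 3k + 1 for all k ≥ 0.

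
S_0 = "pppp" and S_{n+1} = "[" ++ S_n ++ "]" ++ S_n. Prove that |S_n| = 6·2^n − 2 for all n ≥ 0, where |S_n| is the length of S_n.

Base case: |S_0| = 4, and 6·2^0 − 2 = 4.
Assume |S_k| = 6·2^k − 2.
Then |S_{k+1}| = 1 + |S_k| + 1 + |S_k| = 2|S_k| + 2 = 2(6·2^k − 2) + 2 = 6·2^{k+1} − 4 + 2 = 6·2^{k+1} − 2.
Hence |S_n| = 6·2^n − 2 for every n ≥ 0, by induction.

|S_n| = 6·2^n − 2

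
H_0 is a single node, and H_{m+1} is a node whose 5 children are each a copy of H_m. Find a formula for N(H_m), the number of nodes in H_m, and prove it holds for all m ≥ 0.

Claim: N(H_m) = (5^{m+1} − 1)/4.

Base case: N(H_0) = 1, and (5^{0+1} − 1)/4 = 1.
Assume N(H_j) = (5^{j+1} − 1)/4.
Then N(H_{j+1}) = 1 + 5N(H_j) = 1 + 5·(5^{j+1} − 1)/4 = 1 + (5^{j+2} − 5)/4 = (4 + 5^{j+2} − 5)/4 = (5^{j+2} − 1)/4.
By induction, N(H_m) = (5^{m+1} − 1)/4 for all m ≥ 0.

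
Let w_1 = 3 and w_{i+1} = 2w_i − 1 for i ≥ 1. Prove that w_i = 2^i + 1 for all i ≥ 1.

Base case: w_1 = 3, and 2^1 + 1 = 2 + 1 = 3.
Assume w_r = 2^r + 1 for some r ≥ 1.
Then w_{r+1} = 2w_r − 1 = 2·(2^r + 1) − 1 = 2^{r+1} + 2 − 1 = 2^{r+1} + 1.
By induction, w_i = 2^i + 1 for all i ≥ 1.

w_i = 2^i + 1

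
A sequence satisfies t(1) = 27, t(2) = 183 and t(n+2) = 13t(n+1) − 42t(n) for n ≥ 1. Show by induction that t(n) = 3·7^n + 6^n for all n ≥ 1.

Base cases: t(1) = 27 and 3·7^1 + 6^1 = 27; t(2) = 183 and 3·7^2 + 6^2 = 183.
Assume t(i) = 3·7^i + 6^i for all 1 ≤ i ≤ j, where j ≥ 2.
Then t(j+1) = 13t(j) − 42t(j−1) = 13·(3·7^j + 6^j) − 42·(3·7^{j−1} + 6^{j−1}) = 3·(13·7 − 42)7^{j−1} + (13·6 − 42)6^{j−1} = 147·7^{j−1} + 36·6^{j−1} = 3·7^{j+1} + 6^{j+1}.
Hence t(n) = 3·7^n + 6^n for every n ≥ 1, by strong induction.

t(n) = 3·7^n + 6^n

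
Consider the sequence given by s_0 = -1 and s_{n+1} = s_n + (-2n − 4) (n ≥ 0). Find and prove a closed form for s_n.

Claim: s_n = -n^2 − 3n − 1.

Base case: s_0 = -1, and -0^2 − 3·0 − 1 = -1.
Assume s_m = -m^2 − 3m − 1.
Then s_{m+1} = s_m + (-2m − 4) = (-m^2 − 3m − 1) + (-2m − 4) = -m^2 − 5m − 5,
and -(m+1)^2 − 3·(m+1) − 1 = -m^2 − 5m − 5.
This completes the inductive step, so s_n = -n^2 − 3n − 1 for all n ≥ 0.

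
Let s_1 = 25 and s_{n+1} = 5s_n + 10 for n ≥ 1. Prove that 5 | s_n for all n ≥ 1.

Base case: s_1 = 25 = 5·5, so 5 | s_1.
Assume 5 | s_k, so s_k = 5t for some integer t.
Then s_{k+1} = 5s_k + 10 = 5·(5t) + 10 = 5(5t + 2), so 5 | s_{k+1}.
Hence 5 | s_n for every n ≥ 1, by induction.

5 | s_n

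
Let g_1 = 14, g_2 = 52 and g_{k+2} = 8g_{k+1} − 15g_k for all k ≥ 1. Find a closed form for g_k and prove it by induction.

Claim: g_k = 3·3^k + 5^k.

Base cases: g_1 = 14 and 3·3^1 + 5^1 = 14; g_2 = 52 and 3·3^2 + 5^2 = 52.
Assume g_j = 3·3^j + 5^j for all 1 ≤ j ≤ r, where r ≥ 2.
Then g_{r+1} = 8g_r − 15g_{r−1} = 8·(3·3^r + 5^r) − 15·(3·3^{r−1} + 5^{r−1}) = 3·(8·3 − 15)3^{r−1} + (8·5 − 15)5^{r−1} = 27·3^{r−1} + 25·5^{r−1} = 3·3^{r+1} + 5^{r+1}.
Hence g_k = 3·3^k + 5^k for every k ≥ 1, by strong induction.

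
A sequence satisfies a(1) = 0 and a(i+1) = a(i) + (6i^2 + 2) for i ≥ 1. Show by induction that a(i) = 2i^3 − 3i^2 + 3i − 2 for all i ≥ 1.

Base case: a(1) = 0, and 2·1^3 − 3·1^2 + 3·1 − 2 = 0.
Assume a(k) = 2k^3 − 3k^2 + 3k − 2.
Then a(k+1) = a(k) + (6k^2 + 2) = (2k^3 − 3k^2 + 3k − 2) + (6k^2 + 2) = 2k^3 + 3k^2 + 3k,
and 2·(k+1)^3 − 3·(k+1)^2 + 3·(k+1) − 2 = 2k^3 + 3k^2 + 3k.
Hence a(i) = 2i^3 − 3i^2 + 3i − 2 for every i ≥ 1, by induction.

a(i) = 2i^3 − 3i^2 + 3i − 2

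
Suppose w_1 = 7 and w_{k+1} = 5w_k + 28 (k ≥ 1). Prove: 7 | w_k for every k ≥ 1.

Base case: w_1 = 7 = 7·1, so 7 | w_1.
Assume 7 | w_r, so w_r = 7t for some integer t.
Then w_{r+1} = 5w_r + 28 = 5·(7t) + 28 = 7(5t + 4), so 7 | w_{r+1}.
So the property holds for r+1, and by induction 7 | w_k for all k ≥ 1.

7 | w_k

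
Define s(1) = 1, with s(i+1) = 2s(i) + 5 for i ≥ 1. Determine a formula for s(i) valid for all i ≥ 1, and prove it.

Claim: s(i) = 3·2^i − 5.

Base case: s(1) = 1, and 3·2^1 − 5 = 6 − 5 = 1.
Assume s(k) = 3·2^k − 5 for some k ≥ 1.
Then s(k+1) = 2s(k) + 5 = 2·(3·2^k − 5) + 5 = 6·2^k − 10 + 5 = 3·2^{k+1} − 5.
By induction, s(i) = 3·2^i − 5 for all i ≥ 1.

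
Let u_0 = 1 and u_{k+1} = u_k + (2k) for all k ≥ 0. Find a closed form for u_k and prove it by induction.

Claim: u_k = k^2 − k + 1.

Base case: u_0 = 1, and 0^2 − 0 + 1 = 1.
Assume u_m = m^2 − m + 1.
Then u_{m+1} = u_m + (2m) = (m^2 − m + 1) + (2m) = m^2 + m + 1,
and (m+1)^2 − (m+1) + 1 = m^2 + m + 1.
Hence u_k = k^2 − k + 1 for every k ≥ 0, by induction.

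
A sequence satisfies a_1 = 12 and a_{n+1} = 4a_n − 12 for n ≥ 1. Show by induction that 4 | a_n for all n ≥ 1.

Base case: a_1 = 12 = 4·3, so 4 | a_1.
Assume 4 | a_r, so a_r = 4t for some integer t.
Then a_{r+1} = 4a_r − 12 = 4·(4t) − 12 = 4(4t − 3), so 4 | a_{r+1}.
By induction, 4 | a_n for all n ≥ 1.

4 | a_n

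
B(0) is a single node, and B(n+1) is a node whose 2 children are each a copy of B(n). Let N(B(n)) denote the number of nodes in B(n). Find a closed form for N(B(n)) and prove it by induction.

Claim: N(B(n)) = 2^{n+1} − 1.

Base case: N(B(0)) = 1, and 2^{0+1} − 1 = 1.
Assume N(B(m)) = 2^{m+1} − 1.
Then N(B(m+1)) = 1 + 2N(B(m)) = 1 + 2(2^{m+1} − 1) = 2^{m+2} − 2 + 1 = 2^{m+2} − 1.
Hence N(B(n)) = 2^{n+1} − 1 for every n ≥ 0, by induction.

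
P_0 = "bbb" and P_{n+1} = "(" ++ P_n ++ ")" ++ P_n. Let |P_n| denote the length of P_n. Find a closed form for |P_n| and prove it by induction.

Claim: |P_n| = 5·2^n − 2.

Base case: |P_0| = 3, and 5·2^0 − 2 = 3.
Assume |P_j| = 5·2^j − 2.
Then |P_{j+1}| = 1 + |P_j| + 1 + |P_j| = 2|P_j| + 2 = 2(5·2^j − 2) + 2 = 5·2^{j+1} − 4 + 2 = 5·2^{j+1} − 2.
So the formula holds for j+1, and by induction |P_n| = 5·2^n − 2 for all n ≥ 0.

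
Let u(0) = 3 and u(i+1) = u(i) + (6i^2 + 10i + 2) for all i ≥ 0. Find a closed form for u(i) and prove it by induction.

Claim: u(i) = 2i^3 + 2i^2 − 2i + 3.

Base case: u(0) = 3, and 2·0^3 + 2·0^2 − 2·0 + 3 = 3.
Assume u(k) = 2k^3 + 2k^2 − 2k + 3.
Then u(k+1) = u(k) + (6k^2 + 10k + 2) = (2k^3 + 2k^2 − 2k + 3) + (6k^2 + 10k + 2) = 2k^3 + 8k^2 + 8k + 5,
and 2·(k+1)^3 + 2·(k+1)^2 − 2·(k+1) + 3 = 2k^3 + 8k^2 + 8k + 5.
This completes the inductive step, so u(i) = 2i^3 + 2i^2 − 2i + 3 for all i ≥ 0.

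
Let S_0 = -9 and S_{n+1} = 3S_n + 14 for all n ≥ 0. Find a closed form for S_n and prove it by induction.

Claim: S_n = -2·3^n − 7.

Base case: S_0 = -9, and -2·3^0 − 7 = -2 − 7 = -9.
Assume S_r = -2·3^r − 7 for some r ≥ 0.
Then S_{r+1} = 3S_r + 14 = 3·(-2·3^r − 7) + 14 = -6·3^r − 21 + 14 = -2·3^{r+1} − 7.
By induction, S_n = -2·3^n − 7 for all n ≥ 0.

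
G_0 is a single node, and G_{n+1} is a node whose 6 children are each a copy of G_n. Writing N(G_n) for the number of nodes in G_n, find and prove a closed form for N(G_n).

Claim: N(G_n) = (6^{n+1} − 1)/5.

Base case: N(G_0) = 1, and (6^{0+1} − 1)/5 = 1.
Assume N(G_r) = (6^{r+1} − 1)/5.
Then N(G_{r+1}) = 1 + 6N(G_r) = 1 + 6·(6^{r+1} − 1)/5 = 1 + (6^{r+2} − 6)/5 = (5 + 6^{r+2} − 6)/5 = (6^{r+2} − 1)/5.
So the formula holds for r+1, and by induction N(G_n) = (6^{n+1} − 1)/5 for all n ≥ 0.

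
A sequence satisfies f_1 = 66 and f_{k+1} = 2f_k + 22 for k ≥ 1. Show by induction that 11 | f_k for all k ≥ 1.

Base case: f_1 = 66 = 11·6, so 11 | f_1.
Assume 11 | f_r, so f_r = 11t for some integer t.
Then f_{r+1} = 2f_r + 22 = 2·(11t) + 22 = 11(2t + 2), so 11 | f_{r+1}.
So the property holds for r+1, and by induction 11 | f_k for all k ≥ 1.

11 | f_k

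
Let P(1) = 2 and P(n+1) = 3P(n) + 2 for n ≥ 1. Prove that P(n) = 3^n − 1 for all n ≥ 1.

Base case: P(1) = 2, and 3^1 − 1 = 3 − 1 = 2.
Assume P(j) = 3^j − 1 for some j ≥ 1.
Then P(j+1) = 3P(j) + 2 = 3·(3^j − 1) + 2 = 3^{j+1} − 3 + 2 = 3^{j+1} − 1.
Hence P(n) = 3^n − 1 for every n ≥ 1, by induction.

P(n) = 3^n − 1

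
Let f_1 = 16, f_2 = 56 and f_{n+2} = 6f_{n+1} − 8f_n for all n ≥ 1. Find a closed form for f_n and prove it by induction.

Claim: f_n = 3·4^n + 2·2^n.

Base cases: f_1 = 16 and 3·4^1 + 2·2^1 = 16; f_2 = 56 and 3·4^2 + 2·2^2 = 56.
Assume f_j = 3·4^j + 2·2^j for all 1 ≤ j ≤ r, where r ≥ 2.
Then f_{r+1} = 6f_r − 8f_{r−1} = 6·(3·4^r + 2·2^r) − 8·(3·4^{r−1} + 2·2^{r−1}) = 3·(6·4 − 8)4^{r−1} + 2·(6·2 − 8)2^{r−1} = 48·4^{r−1} + 8·2^{r−1} = 3·4^{r+1} + 2·2^{r+1}.
By strong induction, f_n = 3·4^n + 2·2^n for all n ≥ 1.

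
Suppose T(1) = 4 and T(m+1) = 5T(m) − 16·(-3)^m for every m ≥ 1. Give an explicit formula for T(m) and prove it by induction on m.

Claim: T(m) = 2·5^m + 2·(-3)^m.

Base case: T(1) = 4, and 2·5^1 + 2·(-3)^1 = 10 − 6 = 4.
Assume T(k) = 2·5^k + 2·(-3)^k for some k ≥ 1.
Then T(k+1) = 5T(k) − 16·(-3)^k = 5·(2·5^k + 2·(-3)^k) − 16·(-3)^k = 2·5^{k+1} + 10·(-3)^k − 16·(-3)^k = 2·5^{k+1} − 6·(-3)^k = 2·5^{k+1} + 2·(-3)^{k+1}.
Hence T(m) = 2·5^m + 2·(-3)^m for every m ≥ 1, by induction.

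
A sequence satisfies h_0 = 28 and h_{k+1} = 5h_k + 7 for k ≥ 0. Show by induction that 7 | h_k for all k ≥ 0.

Base case: h_0 = 28 = 7·4, so 7 | h_0.
Assume 7 | h_m, so h_m = 7t for some integer t.
Then h_{m+1} = 5h_m + 7 = 5·(7t) + 7 = 7(5t + 1), so 7 | h_{m+1}.
This completes the inductive step, so 7 | h_k for all k ≥ 0.

7 | h_k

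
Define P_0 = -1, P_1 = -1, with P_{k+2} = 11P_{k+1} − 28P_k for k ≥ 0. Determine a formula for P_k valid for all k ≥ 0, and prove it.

Claim: P_k = 7^k − 2·4^k.

Base cases: P_0 = -1 and 7^0 − 2·4^0 = -1; P_1 = -1 and 7^1 − 2·4^1 = -1.
Assume P_j = 7^j − 2·4^j for all 0 ≤ j ≤ r, where r ≥ 1.
Then P_{r+1} = 11P_r − 28P_{r−1} = 11·(7^r − 2·4^r) − 28·(7^{r−1} − 2·4^{r−1}) = (11·7 − 28)7^{r−1} − 2·(11·4 − 28)4^{r−1} = 49·7^{r−1} − 32·4^{r−1} = 7^{r+1} − 2·4^{r+1}.
By strong induction, P_k = 7^k − 2·4^k for all k ≥ 0.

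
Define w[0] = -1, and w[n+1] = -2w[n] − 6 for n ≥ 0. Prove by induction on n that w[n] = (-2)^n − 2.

Base case: w[0] = -1, and (-2)^0 − 2 = 1 − 2 = -1.
Assume w[m] = (-2)^m − 2 for some m ≥ 0.
Then w[m+1] = -2w[m] − 6 = -2·((-2)^m − 2) − 6 = -2·(-2)^m + 4 − 6 = (-2)^{m+1} − 2.
By induction, w[n] = (-2)^n − 2 for all n ≥ 0.

w[n] = (-2)^n − 2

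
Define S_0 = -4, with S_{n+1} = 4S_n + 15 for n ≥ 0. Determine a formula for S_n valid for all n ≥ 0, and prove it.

Claim: S_n = 4^n − 5.

Base case: S_0 = -4, and 4^0 − 5 = 1 − 5 = -4.
Assume S_k = 4^k − 5 for some k ≥ 0.
Then S_{k+1} = 4S_k + 15 = 4·(4^k − 5) + 15 = 4^{k+1} − 20 + 15 = 4^{k+1} − 5.
So the formula holds for k+1, and by induction S_n = 4^n − 5 for all n ≥ 0.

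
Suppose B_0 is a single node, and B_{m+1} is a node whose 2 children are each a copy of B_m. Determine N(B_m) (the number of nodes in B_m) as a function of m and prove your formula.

Claim: N(B_m) = 2^{m+1} − 1.

Base case: N(B_0) = 1, and 2^{0+1} − 1 = 1.
Assume N(B_k) = 2^{k+1} − 1.
Then N(B_{k+1}) = 1 + 2N(B_k) = 1 + 2(2^{k+1} − 1) = 2^{k+2} − 2 + 1 = 2^{k+2} − 1.
This completes the inductive step, so N(B_m) = 2^{m+1} − 1 for all m ≥ 0.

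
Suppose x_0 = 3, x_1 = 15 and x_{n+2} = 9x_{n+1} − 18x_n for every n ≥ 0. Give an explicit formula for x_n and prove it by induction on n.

Claim: x_n = 3^n + 2·6^n.

Base cases: x_0 = 3 and 3^0 + 2·6^0 = 3; x_1 = 15 and 3^1 + 2·6^1 = 15.
Assume x_j = 3^j + 2·6^j for all 0 ≤ j ≤ m, where m ≥ 1.
Then x_{m+1} = 9x_m − 18x_{m−1} = 9·(3^m + 2·6^m) − 18·(3^{m−1} + 2·6^{m−1}) = (9·3 − 18)3^{m−1} + 2·(9·6 − 18)6^{m−1} = 9·3^{m−1} + 72·6^{m−1} = 3^{m+1} + 2·6^{m+1}.
So the formula holds for m+1, and by strong induction x_n = 3^n + 2·6^n for all n ≥ 0.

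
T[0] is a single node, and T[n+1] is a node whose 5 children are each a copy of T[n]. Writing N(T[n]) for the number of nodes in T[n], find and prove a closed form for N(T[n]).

Claim: N(T[n]) = (5^{n+1} − 1)/4.

Base case: N(T[0]) = 1, and (5^{0+1} − 1)/4 = 1.
Assume N(T[j]) = (5^{j+1} − 1)/4.
Then N(T[j+1]) = 1 + 5N(T[j]) = 1 + 5·(5^{j+1} − 1)/4 = 1 + (5^{j+2} − 5)/4 = (4 + 5^{j+2} − 5)/4 = (5^{j+2} − 1)/4.
This completes the inductive step, so N(T[n]) = (5^{n+1} − 1)/4 for all n ≥ 0.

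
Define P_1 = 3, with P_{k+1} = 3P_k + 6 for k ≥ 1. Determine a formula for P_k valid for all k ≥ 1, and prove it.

Claim: P_k = 2·3^k − 3.

Base case: P_1 = 3, and 2·3^1 − 3 = 6 − 3 = 3.
Assume P_m = 2·3^m − 3 for some m ≥ 1.
Then P_{m+1} = 3P_m + 6 = 3·(2·3^m − 3) + 6 = 6·3^m − 9 + 6 = 2·3^{m+1} − 3.
By induction, P_k = 2·3^k − 3 for all k ≥ 1.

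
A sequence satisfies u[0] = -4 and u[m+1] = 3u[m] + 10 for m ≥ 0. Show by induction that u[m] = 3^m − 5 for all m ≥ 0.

Base case: u[0] = -4, and 3^0 − 5 = 1 − 5 = -4.
Assume u[r] = 3^r − 5 for some r ≥ 0.
Then u[r+1] = 3u[r] + 10 = 3·(3^r − 5) + 10 = 3^{r+1} − 15 + 10 = 3^{r+1} − 5.
So the formula holds for r+1, and by induction u[m] = 3^m − 5 for all m ≥ 0.

u[m] = 3^m − 5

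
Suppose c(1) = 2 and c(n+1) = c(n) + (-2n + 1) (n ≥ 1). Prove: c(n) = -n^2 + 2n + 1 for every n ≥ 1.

Base case: c(1) = 2, and -1^2 + 2·1 + 1 = 2.
Assume c(j) = -j^2 + 2j + 1.
Then c(j+1) = c(j) + (-2j + 1) = (-j^2 + 2j + 1) + (-2j + 1) = -j^2 + 2,
and -(j+1)^2 + 2·(j+1) + 1 = -j^2 + 2.
This completes the inductive step, so c(n) = -n^2 + 2n + 1 for all n ≥ 1.

c(n) = -n^2 + 2n + 1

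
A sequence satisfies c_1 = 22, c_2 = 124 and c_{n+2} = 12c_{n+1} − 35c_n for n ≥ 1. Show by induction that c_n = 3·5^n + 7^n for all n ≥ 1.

Base cases: c_1 = 22 and 3·5^1 + 7^1 = 22; c_2 = 124 and 3·5^2 + 7^2 = 124.
Assume c_j = 3·5^j + 7^j for all 1 ≤ j ≤ k, where k ≥ 2.
Then c_{k+1} = 12c_k − 35c_{k−1} = 12·(3·5^k + 7^k) − 35·(3·5^{k−1} + 7^{k−1}) = 3·(12·5 − 35)5^{k−1} + (12·7 − 35)7^{k−1} = 75·5^{k−1} + 49·7^{k−1} = 3·5^{k+1} + 7^{k+1}.
This completes the inductive step, so c_n = 3·5^n + 7^n for all n ≥ 1.

c_n = 3·5^n + 7^n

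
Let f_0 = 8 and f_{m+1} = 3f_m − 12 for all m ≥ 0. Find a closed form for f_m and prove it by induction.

Claim: f_m = 2·3^m + 6.

Base case: f_0 = 8, and 2·3^0 + 6 = 2 + 6 = 8.
Assume f_r = 2·3^r + 6 for some r ≥ 0.
Then f_{r+1} = 3f_r − 12 = 3·(2·3^r + 6) − 12 = 6·3^r + 18 − 12 = 2·3^{r+1} + 6.
This completes the inductive step, so f_m = 2·3^m + 6 for all m ≥ 0.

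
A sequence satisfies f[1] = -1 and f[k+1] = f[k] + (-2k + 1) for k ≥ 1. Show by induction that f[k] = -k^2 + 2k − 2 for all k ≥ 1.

Base case: f[1] = -1, and -1^2 + 2·1 − 2 = -1.
Assume f[r] = -r^2 + 2r − 2.
Then f[r+1] = f[r] + (-2r + 1) = (-r^2 + 2r − 2) + (-2r + 1) = -r^2 − 1,
and -(r+1)^2 + 2·(r+1) − 2 = -r^2 − 1.
This completes the inductive step, so f[k] = -k^2 + 2k − 2 for all k ≥ 1.

f[k] = -k^2 + 2k − 2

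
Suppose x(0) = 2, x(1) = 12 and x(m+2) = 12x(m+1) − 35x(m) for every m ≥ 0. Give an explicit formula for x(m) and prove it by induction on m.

Claim: x(m) = 7^m + 5^m.

Base cases: x(0) = 2 and 7^0 + 5^0 = 2; x(1) = 12 and 7^1 + 5^1 = 12.
Assume x(j) = 7^j + 5^j for all 0 ≤ j ≤ k, where k ≥ 1.
Then x(k+1) = 12x(k) − 35x(k−1) = 12·(7^k + 5^k) − 35·(7^{k−1} + 5^{k−1}) = (12·7 − 35)7^{k−1} + (12·5 − 35)5^{k−1} = 49·7^{k−1} + 25·5^{k−1} = 7^{k+1} + 5^{k+1}.
By strong induction, x(m) = 7^m + 5^m for all m ≥ 0.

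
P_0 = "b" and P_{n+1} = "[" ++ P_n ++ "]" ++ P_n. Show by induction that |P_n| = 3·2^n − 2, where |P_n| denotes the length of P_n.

Base case: |P_0| = 1, and 3·2^0 − 2 = 1.
Assume |P_m| = 3·2^m − 2.
Then |P_{m+1}| = 1 + |P_m| + 1 + |P_m| = 2|P_m| + 2 = 2(3·2^m − 2) + 2 = 3·2^{m+1} − 4 + 2 = 3·2^{m+1} − 2.
By induction, |P_n| = 3·2^n − 2 for all n ≥ 0.

|P_n| = 3·2^n − 2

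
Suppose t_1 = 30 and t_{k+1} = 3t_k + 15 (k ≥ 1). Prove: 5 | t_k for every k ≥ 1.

Base case: t_1 = 30 = 5·6, so 5 | t_1.
Assume 5 | t_m, so t_m = 5s for some integer s.
Then t_{m+1} = 3t_m + 15 = 3·(5s) + 15 = 5(3s + 3), so 5 | t_{m+1}.
So the property holds for m+1, and by induction 5 | t_k for all k ≥ 1.

5 | t_k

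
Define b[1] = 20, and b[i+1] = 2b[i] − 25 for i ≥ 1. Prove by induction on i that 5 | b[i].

Base case: b[1] = 20 = 5·4, so 5 | b[1].
Assume 5 | b[k], so b[k] = 5t for some integer t.
Then b[k+1] = 2b[k] − 25 = 2·(5t) − 25 = 5(2t − 5), so 5 | b[k+1].
This completes the inductive step, so 5 | b[i] for all i ≥ 1.

5 | b[i]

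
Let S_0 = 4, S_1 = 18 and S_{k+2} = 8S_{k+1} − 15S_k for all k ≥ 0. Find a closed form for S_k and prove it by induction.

Claim: S_k = 3·5^k + 3^k.

Base cases: S_0 = 4 and 3·5^0 + 3^0 = 4; S_1 = 18 and 3·5^1 + 3^1 = 18.
Assume S_j = 3·5^j + 3^j for all 0 ≤ j ≤ m, where m ≥ 1.
Then S_{m+1} = 8S_m − 15S_{m−1} = 8·(3·5^m + 3^m) − 15·(3·5^{m−1} + 3^{m−1}) = 3·(8·5 − 15)5^{m−1} + (8·3 − 15)3^{m−1} = 75·5^{m−1} + 9·3^{m−1} = 3·5^{m+1} + 3^{m+1}.
So the formula holds for m+1, and by strong induction S_k = 3·5^k + 3^k for all k ≥ 0.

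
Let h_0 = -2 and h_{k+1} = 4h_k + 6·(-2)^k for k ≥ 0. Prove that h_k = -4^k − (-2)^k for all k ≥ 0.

Base case: h_0 = -2, and -4^0 − (-2)^0 = -1 − 1 = -2.
Assume h_m = -4^m − (-2)^m for some m ≥ 0.
Then h_{m+1} = 4h_m + 6·(-2)^m = 4·(-4^m − (-2)^m) + 6·(-2)^m = -4^{m+1} − 4·(-2)^m + 6·(-2)^m = -4^{m+1} + 2·(-2)^m = -4^{m+1} − (-2)^{m+1}.
Hence h_k = -4^k − (-2)^k for every k ≥ 0, by induction.

h_k = -4^k − (-2)^k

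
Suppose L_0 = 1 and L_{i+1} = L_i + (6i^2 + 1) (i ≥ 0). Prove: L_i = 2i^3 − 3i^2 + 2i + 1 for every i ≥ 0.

Base case: L_0 = 1, and 2·0^3 − 3·0^2 + 2·0 + 1 = 1.
Assume L_r = 2r^3 − 3r^2 + 2r + 1.
Then L_{r+1} = L_r + (6r^2 + 1) = (2r^3 − 3r^2 + 2r + 1) + (6r^2 + 1) = 2r^3 + 3r^2 + 2r + 2,
and 2·(r+1)^3 − 3·(r+1)^2 + 2·(r+1) + 1 = 2r^3 + 3r^2 + 2r + 2.
This completes the inductive step, so L_i = 2i^3 − 3i^2 + 2i + 1 for all i ≥ 0.

L_i = 2i^3 − 3i^2 + 2i + 1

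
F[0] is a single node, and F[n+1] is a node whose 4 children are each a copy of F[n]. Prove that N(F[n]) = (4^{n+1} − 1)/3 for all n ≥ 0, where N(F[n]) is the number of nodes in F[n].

Base case: N(F[0]) = 1, and (4^{0+1} − 1)/3 = 1.
Assume N(F[m]) = (4^{m+1} − 1)/3.
Then N(F[m+1]) = 1 + 4N(F[m]) = 1 + 4·(4^{m+1} − 1)/3 = 1 + (4^{m+2} − 4)/3 = (3 + 4^{m+2} − 4)/3 = (4^{m+2} − 1)/3.
This completes the inductive step, so N(F[n]) = (4^{n+1} − 1)/3 for all n ≥ 0.

N(F[n]) = (4^{n+1} − 1)/3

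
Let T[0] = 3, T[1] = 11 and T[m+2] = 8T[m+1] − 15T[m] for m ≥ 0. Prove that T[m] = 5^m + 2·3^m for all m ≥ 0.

Base cases: T[0] = 3 and 5^0 + 2·3^0 = 3; T[1] = 11 and 5^1 + 2·3^1 = 11.
Assume T[j] = 5^j + 2·3^j for all 0 ≤ j ≤ r, where r ≥ 1.
Then T[r+1] = 8T[r] − 15T[r−1] = 8·(5^r + 2·3^r) − 15·(5^{r−1} + 2·3^{r−1}) = (8·5 − 15)5^{r−1} + 2·(8·3 − 15)3^{r−1} = 25·5^{r−1} + 18·3^{r−1} = 5^{r+1} + 2·3^{r+1}.
By strong induction, T[m] = 5^m + 2·3^m for all m ≥ 0.

T[m] = 5^m + 2·3^m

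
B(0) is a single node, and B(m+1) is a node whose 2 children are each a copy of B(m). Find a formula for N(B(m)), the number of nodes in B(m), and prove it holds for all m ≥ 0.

Claim: N(B(m)) = 2^{m+1} − 1.

Base case: N(B(0)) = 1, and 2^{0+1} − 1 = 1.
Assume N(B(k)) = 2^{k+1} − 1.
Then N(B(k+1)) = 1 + 2N(B(k)) = 1 + 2(2^{k+1} − 1) = 2^{k+2} − 2 + 1 = 2^{k+2} − 1.
By induction, N(B(m)) = 2^{m+1} − 1 for all m ≥ 0.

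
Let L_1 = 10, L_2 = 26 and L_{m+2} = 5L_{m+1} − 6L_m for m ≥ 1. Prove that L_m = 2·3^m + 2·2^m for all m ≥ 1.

Base cases: L_1 = 10 and 2·3^1 + 2·2^1 = 10; L_2 = 26 and 2·3^2 + 2·2^2 = 26.
Assume L_i = 2·3^i + 2·2^i for all 1 ≤ i ≤ j, where j ≥ 2.
Then L_{j+1} = 5L_j − 6L_{j−1} = 5·(2·3^j + 2·2^j) − 6·(2·3^{j−1} + 2·2^{j−1}) = 2·(5·3 − 6)3^{j−1} + 2·(5·2 − 6)2^{j−1} = 18·3^{j−1} + 8·2^{j−1} = 2·3^{j+1} + 2·2^{j+1}.
By strong induction, L_m = 2·3^m + 2·2^m for all m ≥ 1.

L_m = 2·3^m + 2·2^m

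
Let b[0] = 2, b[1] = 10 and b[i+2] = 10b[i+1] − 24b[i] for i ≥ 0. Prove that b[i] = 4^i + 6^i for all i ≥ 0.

Base cases: b[0] = 2 and 4^0 + 6^0 = 2; b[1] = 10 and 4^1 + 6^1 = 10.
Assume b[t] = 4^t + 6^t for all 0 ≤ t ≤ j, where j ≥ 1.
Then b[j+1] = 10b[j] − 24b[j−1] = 10·(4^j + 6^j) − 24·(4^{j−1} + 6^{j−1}) = (10·4 − 24)4^{j−1} + (10·6 − 24)6^{j−1} = 16·4^{j−1} + 36·6^{j−1} = 4^{j+1} + 6^{j+1}.
Hence b[i] = 4^i + 6^i for every i ≥ 0, by strong induction.

b[i] = 4^i + 6^i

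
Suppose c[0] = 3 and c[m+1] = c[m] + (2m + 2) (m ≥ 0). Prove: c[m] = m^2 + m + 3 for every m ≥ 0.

Base case: c[0] = 3, and 0^2 + 0 + 3 = 3.
Assume c[k] = k^2 + k + 3.
Then c[k+1] = c[k] + (2k + 2) = (k^2 + k + 3) + (2k + 2) = k^2 + 3k + 5,
and (k+1)^2 + (k+1) + 3 = k^2 + 3k + 5.
This completes the inductive step, so c[m] = m^2 + m + 3 for all m ≥ 0.

c[m] = m^2 + m + 3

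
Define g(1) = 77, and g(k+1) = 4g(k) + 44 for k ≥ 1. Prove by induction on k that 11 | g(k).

Base case: g(1) = 77 = 11·7, so 11 | g(1).
Assume 11 | g(m), so g(m) = 11t for some integer t.
Then g(m+1) = 4g(m) + 44 = 4·(11t) + 44 = 11(4t + 4), so 11 | g(m+1).
So the property holds for m+1, and by induction 11 | g(k) for all k ≥ 1.

11 | g(k)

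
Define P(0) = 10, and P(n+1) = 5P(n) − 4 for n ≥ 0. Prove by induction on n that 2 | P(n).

Base case: P(0) = 10 = 2·5, so 2 | P(0).
Assume 2 | P(j), so P(j) = 2t for some integer t.
Then P(j+1) = 5P(j) − 4 = 5·(2t) − 4 = 2(5t − 2), so 2 | P(j+1).
By induction, 2 | P(n) for all n ≥ 0.

2 | P(n)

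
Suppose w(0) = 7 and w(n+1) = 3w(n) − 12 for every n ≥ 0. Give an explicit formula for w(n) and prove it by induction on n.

Claim: w(n) = 3^n + 6.

Base case: w(0) = 7, and 3^0 + 6 = 1 + 6 = 7.
Assume w(r) = 3^r + 6 for some r ≥ 0.
Then w(r+1) = 3w(r) − 12 = 3·(3^r + 6) − 12 = 3^{r+1} + 18 − 12 = 3^{r+1} + 6.
By induction, w(n) = 3^n + 6 for all n ≥ 0.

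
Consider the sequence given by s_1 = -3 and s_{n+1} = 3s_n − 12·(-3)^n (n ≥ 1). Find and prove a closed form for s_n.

Claim: s_n = 3^n + 2·(-3)^n.

Base case: s_1 = -3, and 3^1 + 2·(-3)^1 = 3 − 6 = -3.
Assume s_m = 3^m + 2·(-3)^m for some m ≥ 1.
Then s_{m+1} = 3s_m − 12·(-3)^m = 3·(3^m + 2·(-3)^m) − 12·(-3)^m = 3^{m+1} + 6·(-3)^m − 12·(-3)^m = 3^{m+1} − 6·(-3)^m = 3^{m+1} + 2·(-3)^{m+1}.
So the formula holds for m+1, and by induction s_n = 3^n + 2·(-3)^n for all n ≥ 1.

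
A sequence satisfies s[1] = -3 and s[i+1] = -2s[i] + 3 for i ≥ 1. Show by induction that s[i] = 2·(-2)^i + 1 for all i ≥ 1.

Base case: s[1] = -3, and 2·(-2)^1 + 1 = -4 + 1 = -3.
Assume s[m] = 2·(-2)^m + 1 for some m ≥ 1.
Then s[m+1] = -2s[m] + 3 = -2·(2·(-2)^m + 1) + 3 = -4·(-2)^m − 2 + 3 = 2·(-2)^{m+1} + 1.
This completes the inductive step, so s[i] = 2·(-2)^i + 1 for all i ≥ 1.

s[i] = 2·(-2)^i + 1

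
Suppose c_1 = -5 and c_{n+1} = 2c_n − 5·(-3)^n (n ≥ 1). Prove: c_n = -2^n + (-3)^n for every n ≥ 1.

Base case: c_1 = -5, and -2^1 + (-3)^1 = -2 − 3 = -5.
Assume c_m = -2^m + (-3)^m for some m ≥ 1.
Then c_{m+1} = 2c_m − 5·(-3)^m = 2·(-2^m + (-3)^m) − 5·(-3)^m = -2^{m+1} + 2·(-3)^m − 5·(-3)^m = -2^{m+1} − 3·(-3)^m = -2^{m+1} + (-3)^{m+1}.
By induction, c_n = -2^n + (-3)^n for all n ≥ 1.

c_n = -2^n + (-3)^n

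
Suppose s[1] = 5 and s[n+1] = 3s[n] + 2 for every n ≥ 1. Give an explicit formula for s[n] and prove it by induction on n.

Claim: s[n] = 2·3^n − 1.

Base case: s[1] = 5, and 2·3^1 − 1 = 6 − 1 = 5.
Assume s[r] = 2·3^r − 1 for some r ≥ 1.
Then s[r+1] = 3s[r] + 2 = 3·(2·3^r − 1) + 2 = 6·3^r − 3 + 2 = 2·3^{r+1} − 1.
This completes the inductive step, so s[n] = 2·3^n − 1 for all n ≥ 1.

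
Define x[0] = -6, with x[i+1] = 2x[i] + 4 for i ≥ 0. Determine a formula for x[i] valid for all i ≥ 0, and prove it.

Claim: x[i] = -2^{i+1} − 4.

Base case: x[0] = -6, and -2^{0+1} − 4 = -2 − 4 = -6.
Assume x[k] = -2^{k+1} − 4 for some k ≥ 0.
Then x[k+1] = 2x[k] + 4 = 2·(-2^{k+1} − 4) + 4 = -2^{k+2} − 8 + 4 = -2^{k+2} − 4.
This completes the inductive step, so x[i] = -2^{i+1} − 4 for all i ≥ 0.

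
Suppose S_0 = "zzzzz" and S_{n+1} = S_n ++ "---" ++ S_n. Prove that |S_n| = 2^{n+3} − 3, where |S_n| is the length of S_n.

Base case: |S_0| = 5, and 2^{0+3} − 3 = 5.
Assume |S_r| = 2^{r+3} − 3.
Then |S_{r+1}| = |S_r| + 3 + |S_r| = 2|S_r| + 3 = 2(2^{r+3} − 3) + 3 = 2^{r+1+3} − 6 + 3 = 2^{r+1+3} − 3.
By induction, |S_n| = 2^{n+3} − 3 for all n ≥ 0.

|S_n| = 2^{n+3} − 3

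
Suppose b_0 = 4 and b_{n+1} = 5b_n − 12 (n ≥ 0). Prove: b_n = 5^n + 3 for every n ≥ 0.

Base case: b_0 = 4, and 5^0 + 3 = 1 + 3 = 4.
Assume b_m = 5^m + 3 for some m ≥ 0.
Then b_{m+1} = 5b_m − 12 = 5·(5^m + 3) − 12 = 5^{m+1} + 15 − 12 = 5^{m+1} + 3.
This completes the inductive step, so b_n = 5^n + 3 for all n ≥ 0.

b_n = 5^n + 3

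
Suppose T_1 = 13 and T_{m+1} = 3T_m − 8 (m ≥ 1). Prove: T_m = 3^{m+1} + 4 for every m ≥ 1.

Base case: T_1 = 13, and 3^{1+1} + 4 = 9 + 4 = 13.
Assume T_r = 3^{r+1} + 4 for some r ≥ 1.
Then T_{r+1} = 3T_r − 8 = 3·(3^{r+1} + 4) − 8 = 3^{r+2} + 12 − 8 = 3^{r+2} + 4.
This completes the inductive step, so T_m = 3^{m+1} + 4 for all m ≥ 1.

T_m = 3^{m+1} + 4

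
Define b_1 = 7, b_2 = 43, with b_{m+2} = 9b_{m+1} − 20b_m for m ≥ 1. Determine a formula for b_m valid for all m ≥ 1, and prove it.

Claim: b_m = 3·5^m − 2·4^m.

Base cases: b_1 = 7 and 3·5^1 − 2·4^1 = 7; b_2 = 43 and 3·5^2 − 2·4^2 = 43.
Assume b_i = 3·5^i − 2·4^i for all 1 ≤ i ≤ j, where j ≥ 2.
Then b_{j+1} = 9b_j − 20b_{j−1} = 9·(3·5^j − 2·4^j) − 20·(3·5^{j−1} − 2·4^{j−1}) = 3·(9·5 − 20)5^{j−1} − 2·(9·4 − 20)4^{j−1} = 75·5^{j−1} − 32·4^{j−1} = 3·5^{j+1} − 2·4^{j+1}.
So the formula holds for j+1, and by strong induction b_m = 3·5^m − 2·4^m for all m ≥ 1.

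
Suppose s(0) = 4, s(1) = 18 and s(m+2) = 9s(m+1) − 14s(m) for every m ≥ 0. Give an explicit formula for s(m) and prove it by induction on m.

Claim: s(m) = 2·7^m + 2·2^m.

Base cases: s(0) = 4 and 2·7^0 + 2·2^0 = 4; s(1) = 18 and 2·7^1 + 2·2^1 = 18.
Assume s(j) = 2·7^j + 2·2^j for all 0 ≤ j ≤ r, where r ≥ 1.
Then s(r+1) = 9s(r) − 14s(r−1) = 9·(2·7^r + 2·2^r) − 14·(2·7^{r−1} + 2·2^{r−1}) = 2·(9·7 − 14)7^{r−1} + 2·(9·2 − 14)2^{r−1} = 98·7^{r−1} + 8·2^{r−1} = 2·7^{r+1} + 2·2^{r+1}.
By strong induction, s(m) = 2·7^m + 2·2^m for all m ≥ 0.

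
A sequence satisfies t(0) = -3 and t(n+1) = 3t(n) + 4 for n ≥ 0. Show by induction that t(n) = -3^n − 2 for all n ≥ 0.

Base case: t(0) = -3, and -3^0 − 2 = -1 − 2 = -3.
Assume t(r) = -3^r − 2 for some r ≥ 0.
Then t(r+1) = 3t(r) + 4 = 3·(-3^r − 2) + 4 = -3^{r+1} − 6 + 4 = -3^{r+1} − 2.
Hence t(n) = -3^n − 2 for every n ≥ 0, by induction.

t(n) = -3^n − 2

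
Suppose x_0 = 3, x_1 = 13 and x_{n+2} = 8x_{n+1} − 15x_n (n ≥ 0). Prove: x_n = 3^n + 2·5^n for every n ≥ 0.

Base cases: x_0 = 3 and 3^0 + 2·5^0 = 3; x_1 = 13 and 3^1 + 2·5^1 = 13.
Assume x_j = 3^j + 2·5^j for all 0 ≤ j ≤ k, where k ≥ 1.
Then x_{k+1} = 8x_k − 15x_{k−1} = 8·(3^k + 2·5^k) − 15·(3^{k−1} + 2·5^{k−1}) = (8·3 − 15)3^{k−1} + 2·(8·5 − 15)5^{k−1} = 9·3^{k−1} + 50·5^{k−1} = 3^{k+1} + 2·5^{k+1}.
This completes the inductive step, so x_n = 3^n + 2·5^n for all n ≥ 0.

x_n = 3^n + 2·5^n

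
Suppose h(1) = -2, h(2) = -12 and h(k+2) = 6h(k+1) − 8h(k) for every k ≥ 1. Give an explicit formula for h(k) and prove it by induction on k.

Claim: h(k) = -4^k + 2^k.

Base cases: h(1) = -2 and -4^1 + 2^1 = -2; h(2) = -12 and -4^2 + 2^2 = -12.
Assume h(j) = -4^j + 2^j for all 1 ≤ j ≤ m, where m ≥ 2.
Then h(m+1) = 6h(m) − 8h(m−1) = 6·(-4^m + 2^m) − 8·(-4^{m−1} + 2^{m−1}) = -(6·4 − 8)4^{m−1} + (6·2 − 8)2^{m−1} = -16·4^{m−1} + 4·2^{m−1} = -4^{m+1} + 2^{m+1}.
This completes the inductive step, so h(k) = -4^k + 2^k for all k ≥ 1.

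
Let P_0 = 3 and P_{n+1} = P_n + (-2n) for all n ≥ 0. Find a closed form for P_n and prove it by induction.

Claim: P_n = -n^2 + n + 3.

Base case: P_0 = 3, and -0^2 + 0 + 3 = 3.
Assume P_j = -j^2 + j + 3.
Then P_{j+1} = P_j + (-2j) = (-j^2 + j + 3) + (-2j) = -j^2 − j + 3,
and -(j+1)^2 + (j+1) + 3 = -j^2 − j + 3.
This completes the inductive step, so P_n = -n^2 + n + 3 for all n ≥ 0.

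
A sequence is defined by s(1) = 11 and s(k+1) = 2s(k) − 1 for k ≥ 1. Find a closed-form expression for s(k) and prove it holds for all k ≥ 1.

Claim: s(k) = 5·2^k + 1.

Base case: s(1) = 11, and 5·2^1 + 1 = 10 + 1 = 11.
Assume s(m) = 5·2^m + 1 for some m ≥ 1.
Then s(m+1) = 2s(m) − 1 = 2·(5·2^m + 1) − 1 = 10·2^m + 2 − 1 = 5·2^{m+1} + 1.
By induction, s(k) = 5·2^k + 1 for all k ≥ 1.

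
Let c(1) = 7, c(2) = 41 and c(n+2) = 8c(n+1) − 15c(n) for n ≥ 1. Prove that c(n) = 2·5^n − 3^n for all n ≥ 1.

Base cases: c(1) = 7 and 2·5^1 − 3^1 = 7; c(2) = 41 and 2·5^2 − 3^2 = 41.
Assume c(j) = 2·5^j − 3^j for all 1 ≤ j ≤ r, where r ≥ 2.
Then c(r+1) = 8c(r) − 15c(r−1) = 8·(2·5^r − 3^r) − 15·(2·5^{r−1} − 3^{r−1}) = 2·(8·5 − 15)5^{r−1} − (8·3 − 15)3^{r−1} = 50·5^{r−1} − 9·3^{r−1} = 2·5^{r+1} − 3^{r+1}.
This completes the inductive step, so c(n) = 2·5^n − 3^n for all n ≥ 1.

c(n) = 2·5^n − 3^n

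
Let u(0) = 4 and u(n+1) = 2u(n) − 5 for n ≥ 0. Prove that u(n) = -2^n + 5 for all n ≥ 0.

Base case: u(0) = 4, and -2^0 + 5 = -1 + 5 = 4.
Assume u(k) = -2^k + 5 for some k ≥ 0.
Then u(k+1) = 2u(k) − 5 = 2·(-2^k + 5) − 5 = -2^{k+1} + 10 − 5 = -2^{k+1} + 5.
This completes the inductive step, so u(n) = -2^n + 5 for all n ≥ 0.

u(n) = -2^n + 5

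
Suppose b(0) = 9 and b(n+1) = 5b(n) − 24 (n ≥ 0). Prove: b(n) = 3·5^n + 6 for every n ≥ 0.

Base case: b(0) = 9, and 3·5^0 + 6 = 3 + 6 = 9.
Assume b(r) = 3·5^r + 6 for some r ≥ 0.
Then b(r+1) = 5b(r) − 24 = 5·(3·5^r + 6) − 24 = 15·5^r + 30 − 24 = 3·5^{r+1} + 6.
By induction, b(n) = 3·5^n + 6 for all n ≥ 0.

b(n) = 3·5^n + 6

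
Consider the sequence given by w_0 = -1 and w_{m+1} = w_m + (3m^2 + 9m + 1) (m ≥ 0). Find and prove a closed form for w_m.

Claim: w_m = m^3 + 3m^2 − 3m − 1.

Base case: w_0 = -1, and 0^3 + 3·0^2 − 3·0 − 1 = -1.
Assume w_j = j^3 + 3j^2 − 3j − 1.
Then w_{j+1} = w_j + (3j^2 + 9j + 1) = (j^3 + 3j^2 − 3j − 1) + (3j^2 + 9j + 1) = j^3 + 6j^2 + 6j,
and (j+1)^3 + 3·(j+1)^2 − 3·(j+1) − 1 = j^3 + 6j^2 + 6j.
This completes the inductive step, so w_m = m^3 + 3m^2 − 3m − 1 for all m ≥ 0.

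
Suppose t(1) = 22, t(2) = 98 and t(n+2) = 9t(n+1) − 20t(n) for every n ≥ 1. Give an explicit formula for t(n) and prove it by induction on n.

Claim: t(n) = 3·4^n + 2·5^n.

Base cases: t(1) = 22 and 3·4^1 + 2·5^1 = 22; t(2) = 98 and 3·4^2 + 2·5^2 = 98.
Assume t(i) = 3·4^i + 2·5^i for all 1 ≤ i ≤ j, where j ≥ 2.
Then t(j+1) = 9t(j) − 20t(j−1) = 9·(3·4^j + 2·5^j) − 20·(3·4^{j−1} + 2·5^{j−1}) = 3·(9·4 − 20)4^{j−1} + 2·(9·5 − 20)5^{j−1} = 48·4^{j−1} + 50·5^{j−1} = 3·4^{j+1} + 2·5^{j+1}.
This completes the inductive step, so t(n) = 3·4^n + 2·5^n for all n ≥ 1.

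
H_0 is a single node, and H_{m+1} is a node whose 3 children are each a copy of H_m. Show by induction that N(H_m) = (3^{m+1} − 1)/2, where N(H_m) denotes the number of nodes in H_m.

Base case: N(H_0) = 1, and (3^{0+1} − 1)/2 = 1.
Assume N(H_k) = (3^{k+1} − 1)/2.
Then N(H_{k+1}) = 1 + 3N(H_k) = 1 + 3·(3^{k+1} − 1)/2 = 1 + (3^{k+2} − 3)/2 = (2 + 3^{k+2} − 3)/2 = (3^{k+2} − 1)/2.
By induction, N(H_m) = (3^{m+1} − 1)/2 for all m ≥ 0.

N(H_m) = (3^{m+1} − 1)/2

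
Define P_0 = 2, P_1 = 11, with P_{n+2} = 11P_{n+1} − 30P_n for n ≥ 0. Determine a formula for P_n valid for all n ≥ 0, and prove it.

Claim: P_n = 5^n + 6^n.

Base cases: P_0 = 2 and 5^0 + 6^0 = 2; P_1 = 11 and 5^1 + 6^1 = 11.
Assume P_j = 5^j + 6^j for all 0 ≤ j ≤ r, where r ≥ 1.
Then P_{r+1} = 11P_r − 30P_{r−1} = 11·(5^r + 6^r) − 30·(5^{r−1} + 6^{r−1}) = (11·5 − 30)5^{r−1} + (11·6 − 30)6^{r−1} = 25·5^{r−1} + 36·6^{r−1} = 5^{r+1} + 6^{r+1}.
Hence P_n = 5^n + 6^n for every n ≥ 0, by strong induction.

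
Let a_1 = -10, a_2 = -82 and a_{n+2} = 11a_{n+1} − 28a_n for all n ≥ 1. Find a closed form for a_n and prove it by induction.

Claim: a_n = 4^n − 2·7^n.

Base cases: a_1 = -10 and 4^1 − 2·7^1 = -10; a_2 = -82 and 4^2 − 2·7^2 = -82.
Assume a_i = 4^i − 2·7^i for all 1 ≤ i ≤ j, where j ≥ 2.
Then a_{j+1} = 11a_j − 28a_{j−1} = 11·(4^j − 2·7^j) − 28·(4^{j−1} − 2·7^{j−1}) = (11·4 − 28)4^{j−1} − 2·(11·7 − 28)7^{j−1} = 16·4^{j−1} − 98·7^{j−1} = 4^{j+1} − 2·7^{j+1}.
This completes the inductive step, so a_n = 4^n − 2·7^n for all n ≥ 1.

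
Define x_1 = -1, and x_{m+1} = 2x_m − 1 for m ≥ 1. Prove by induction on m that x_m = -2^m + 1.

Base case: x_1 = -1, and -2^1 + 1 = -2 + 1 = -1.
Assume x_k = -2^k + 1 for some k ≥ 1.
Then x_{k+1} = 2x_k − 1 = 2·(-2^k + 1) − 1 = -2^{k+1} + 2 − 1 = -2^{k+1} + 1.
By induction, x_m = -2^m + 1 for all m ≥ 1.

x_m = -2^m + 1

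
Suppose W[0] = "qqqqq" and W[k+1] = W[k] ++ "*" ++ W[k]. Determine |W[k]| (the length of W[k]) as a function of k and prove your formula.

Claim: |W[k]| = 6·2^k − 1.

Base case: |W[0]| = 5, and 6·2^0 − 1 = 5.
Assume |W[j]| = 6·2^j − 1.
Then |W[j+1]| = |W[j]| + 1 + |W[j]| = 2|W[j]| + 1 = 2(6·2^j − 1) + 1 = 6·2^{j+1} − 2 + 1 = 6·2^{j+1} − 1.
By induction, |W[k]| = 6·2^k − 1 for all k ≥ 0.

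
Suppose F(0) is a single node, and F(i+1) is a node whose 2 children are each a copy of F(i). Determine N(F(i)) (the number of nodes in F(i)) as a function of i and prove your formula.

Claim: N(F(i)) = 2^{i+1} − 1.

Base case: N(F(0)) = 1, and 2^{0+1} − 1 = 1.
Assume N(F(r)) = 2^{r+1} − 1.
Then N(F(r+1)) = 1 + 2N(F(r)) = 1 + 2(2^{r+1} − 1) = 2^{r+2} − 2 + 1 = 2^{r+2} − 1.
Hence N(F(i)) = 2^{i+1} − 1 for every i ≥ 0, by induction.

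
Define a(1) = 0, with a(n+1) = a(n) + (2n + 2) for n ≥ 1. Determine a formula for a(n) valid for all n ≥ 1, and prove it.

Claim: a(n) = n^2 + n − 2.

Base case: a(1) = 0, and 1^2 + 1 − 2 = 0.
Assume a(m) = m^2 + m − 2.
Then a(m+1) = a(m) + (2m + 2) = (m^2 + m − 2) + (2m + 2) = m^2 + 3m,
and (m+1)^2 + (m+1) − 2 = m^2 + 3m.
By induction, a(n) = n^2 + n − 2 for all n ≥ 1.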